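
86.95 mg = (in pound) 0.0001917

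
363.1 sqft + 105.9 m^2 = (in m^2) 139.6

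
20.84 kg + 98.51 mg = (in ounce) 735.1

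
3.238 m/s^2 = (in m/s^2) 3.238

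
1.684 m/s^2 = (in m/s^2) 1.684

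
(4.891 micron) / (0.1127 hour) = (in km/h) 4.34e-08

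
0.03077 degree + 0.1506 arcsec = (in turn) 8.559e-05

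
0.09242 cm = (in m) 0.0009242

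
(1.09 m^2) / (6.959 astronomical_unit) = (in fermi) 1047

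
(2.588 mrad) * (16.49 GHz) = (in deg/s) 2.445e+09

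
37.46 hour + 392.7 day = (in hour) 9462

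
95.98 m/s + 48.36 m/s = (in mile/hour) 322.9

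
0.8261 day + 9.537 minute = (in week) 0.119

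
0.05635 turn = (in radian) 0.3541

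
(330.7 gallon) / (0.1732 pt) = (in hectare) 2.049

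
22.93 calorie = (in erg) 9.594e+08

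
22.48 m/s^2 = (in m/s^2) 22.48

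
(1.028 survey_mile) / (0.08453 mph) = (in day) 0.5067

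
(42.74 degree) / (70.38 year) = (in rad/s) 3.361e-10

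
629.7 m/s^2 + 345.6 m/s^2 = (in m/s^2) 975.3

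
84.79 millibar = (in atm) 0.08368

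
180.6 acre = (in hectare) 73.09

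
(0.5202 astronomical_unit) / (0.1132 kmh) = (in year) 7.848e+04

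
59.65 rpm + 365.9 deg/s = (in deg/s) 723.8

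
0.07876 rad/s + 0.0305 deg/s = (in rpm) 0.7572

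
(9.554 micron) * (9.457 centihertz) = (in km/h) 3.253e-06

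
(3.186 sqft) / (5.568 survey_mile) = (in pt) 0.09363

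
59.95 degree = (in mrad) 1046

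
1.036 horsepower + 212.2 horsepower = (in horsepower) 213.2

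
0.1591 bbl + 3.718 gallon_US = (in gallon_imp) 8.66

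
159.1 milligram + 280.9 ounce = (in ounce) 280.9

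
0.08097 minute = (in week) 8.033e-06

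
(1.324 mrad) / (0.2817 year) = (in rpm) 1.423e-09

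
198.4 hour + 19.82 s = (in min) 1.19e+04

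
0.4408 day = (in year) 0.001208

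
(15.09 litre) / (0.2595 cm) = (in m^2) 5.815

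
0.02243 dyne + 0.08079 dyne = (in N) 1.032e-06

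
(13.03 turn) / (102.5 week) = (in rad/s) 1.321e-06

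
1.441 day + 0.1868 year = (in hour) 1671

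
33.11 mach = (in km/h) 4.059e+04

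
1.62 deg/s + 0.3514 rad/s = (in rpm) 3.626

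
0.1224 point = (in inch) 0.0017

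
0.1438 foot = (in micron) 4.383e+04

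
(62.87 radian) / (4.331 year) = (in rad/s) 4.603e-07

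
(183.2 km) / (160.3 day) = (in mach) 3.885e-05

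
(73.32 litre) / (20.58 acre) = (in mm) 0.0008804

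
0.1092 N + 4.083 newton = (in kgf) 0.4275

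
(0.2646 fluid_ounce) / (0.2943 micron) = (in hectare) 0.002659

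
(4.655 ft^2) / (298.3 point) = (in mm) 4110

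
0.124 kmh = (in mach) 0.0001012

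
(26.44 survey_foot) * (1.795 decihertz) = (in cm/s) 144.7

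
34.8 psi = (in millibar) 2399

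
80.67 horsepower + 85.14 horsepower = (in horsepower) 165.8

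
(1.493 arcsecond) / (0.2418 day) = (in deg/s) 1.985e-08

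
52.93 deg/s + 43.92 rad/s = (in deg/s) 2569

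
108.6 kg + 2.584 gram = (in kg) 108.6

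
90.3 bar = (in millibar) 9.03e+04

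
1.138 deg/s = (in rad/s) 0.01986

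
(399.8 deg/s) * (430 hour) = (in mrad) 1.08e+10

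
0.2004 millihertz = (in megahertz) 2.004e-10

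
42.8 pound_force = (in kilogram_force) 19.41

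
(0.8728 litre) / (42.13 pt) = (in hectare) 5.872e-06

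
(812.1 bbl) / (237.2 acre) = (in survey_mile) 8.358e-08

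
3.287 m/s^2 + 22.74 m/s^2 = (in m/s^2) 26.03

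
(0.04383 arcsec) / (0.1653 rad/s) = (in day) 1.488e-11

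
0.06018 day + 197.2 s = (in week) 0.008923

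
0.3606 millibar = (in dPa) 360.6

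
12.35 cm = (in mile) 7.674e-05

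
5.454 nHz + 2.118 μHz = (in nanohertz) 2123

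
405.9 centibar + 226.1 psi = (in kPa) 1965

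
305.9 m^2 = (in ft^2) 3293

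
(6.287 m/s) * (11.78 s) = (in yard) 80.99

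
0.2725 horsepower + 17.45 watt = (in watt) 220.7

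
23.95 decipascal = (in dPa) 23.95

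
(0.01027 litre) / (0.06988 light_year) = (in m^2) 1.553e-20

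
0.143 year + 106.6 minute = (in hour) 1254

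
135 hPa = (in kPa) 13.5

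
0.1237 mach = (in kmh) 151.6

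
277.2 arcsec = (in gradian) 0.08556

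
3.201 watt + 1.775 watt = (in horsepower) 0.006673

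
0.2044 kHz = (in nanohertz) 2.044e+11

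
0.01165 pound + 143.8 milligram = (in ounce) 0.1915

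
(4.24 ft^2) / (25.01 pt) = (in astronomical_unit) 2.984e-10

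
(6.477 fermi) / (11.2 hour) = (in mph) 3.593e-19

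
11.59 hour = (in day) 0.4829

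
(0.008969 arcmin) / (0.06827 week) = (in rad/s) 6.319e-11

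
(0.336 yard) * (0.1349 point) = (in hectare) 1.462e-09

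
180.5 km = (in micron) 1.805e+11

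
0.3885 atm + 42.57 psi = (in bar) 3.329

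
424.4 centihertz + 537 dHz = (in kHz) 0.05794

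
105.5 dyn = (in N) 0.001055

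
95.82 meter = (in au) 6.405e-10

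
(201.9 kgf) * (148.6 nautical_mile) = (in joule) 5.449e+08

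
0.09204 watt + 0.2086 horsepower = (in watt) 155.6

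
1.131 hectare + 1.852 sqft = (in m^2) 1.131e+04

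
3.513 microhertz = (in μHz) 3.513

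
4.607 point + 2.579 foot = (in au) 5.265e-12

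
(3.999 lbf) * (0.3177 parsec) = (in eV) 1.088e+36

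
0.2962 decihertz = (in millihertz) 29.62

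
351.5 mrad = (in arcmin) 1208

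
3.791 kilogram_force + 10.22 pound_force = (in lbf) 18.58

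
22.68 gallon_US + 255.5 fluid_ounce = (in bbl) 0.5875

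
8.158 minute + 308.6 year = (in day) 1.126e+05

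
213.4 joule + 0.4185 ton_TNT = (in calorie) 4.185e+08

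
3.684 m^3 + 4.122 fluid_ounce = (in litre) 3684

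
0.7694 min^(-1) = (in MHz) 1.282e-08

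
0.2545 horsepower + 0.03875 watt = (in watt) 189.8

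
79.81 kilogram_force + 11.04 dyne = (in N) 782.7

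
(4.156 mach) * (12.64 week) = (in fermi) 1.082e+25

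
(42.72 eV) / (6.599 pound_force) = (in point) 6.61e-16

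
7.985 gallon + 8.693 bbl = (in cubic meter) 1.412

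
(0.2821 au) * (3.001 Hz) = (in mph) 2.833e+11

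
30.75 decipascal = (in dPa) 30.75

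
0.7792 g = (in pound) 0.001718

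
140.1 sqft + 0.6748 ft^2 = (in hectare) 0.001308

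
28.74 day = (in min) 4.139e+04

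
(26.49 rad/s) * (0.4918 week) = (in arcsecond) 1.625e+12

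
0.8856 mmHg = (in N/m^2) 118.1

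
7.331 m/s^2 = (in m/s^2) 7.331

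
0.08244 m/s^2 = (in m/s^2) 0.08244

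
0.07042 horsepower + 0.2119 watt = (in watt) 52.72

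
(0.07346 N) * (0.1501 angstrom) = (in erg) 1.103e-05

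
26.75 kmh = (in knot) 14.44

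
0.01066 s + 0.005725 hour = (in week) 3.41e-05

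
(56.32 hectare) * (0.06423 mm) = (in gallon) 9556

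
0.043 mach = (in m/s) 14.64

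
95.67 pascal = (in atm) 0.0009442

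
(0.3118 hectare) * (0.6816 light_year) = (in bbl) 1.265e+20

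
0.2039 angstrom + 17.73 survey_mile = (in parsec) 9.247e-13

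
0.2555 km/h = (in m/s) 0.07097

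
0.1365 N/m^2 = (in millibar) 0.001365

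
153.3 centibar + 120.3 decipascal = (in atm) 1.513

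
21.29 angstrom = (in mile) 1.323e-12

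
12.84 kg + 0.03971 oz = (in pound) 28.31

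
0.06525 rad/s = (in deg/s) 3.739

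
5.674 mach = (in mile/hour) 4322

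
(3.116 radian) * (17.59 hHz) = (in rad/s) 5481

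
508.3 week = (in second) 3.074e+08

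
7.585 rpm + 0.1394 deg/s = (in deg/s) 45.65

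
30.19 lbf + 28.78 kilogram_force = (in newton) 416.5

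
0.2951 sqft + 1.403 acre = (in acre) 1.403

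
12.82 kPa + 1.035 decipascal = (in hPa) 128.2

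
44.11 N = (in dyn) 4.411e+06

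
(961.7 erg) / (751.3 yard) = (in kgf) 1.427e-08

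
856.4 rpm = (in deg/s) 5138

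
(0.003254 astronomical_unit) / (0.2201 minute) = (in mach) 1.083e+05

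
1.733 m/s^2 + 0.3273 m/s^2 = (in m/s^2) 2.06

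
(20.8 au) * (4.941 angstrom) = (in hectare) 0.1537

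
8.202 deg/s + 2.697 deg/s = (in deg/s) 10.9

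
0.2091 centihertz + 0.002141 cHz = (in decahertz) 0.0002112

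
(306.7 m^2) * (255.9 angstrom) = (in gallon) 0.002073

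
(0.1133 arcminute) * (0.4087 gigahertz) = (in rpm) 1.286e+05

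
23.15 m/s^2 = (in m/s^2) 23.15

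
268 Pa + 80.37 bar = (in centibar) 8037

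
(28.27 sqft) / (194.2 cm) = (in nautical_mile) 0.0007302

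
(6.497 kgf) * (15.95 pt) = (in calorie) 0.08568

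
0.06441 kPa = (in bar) 0.0006441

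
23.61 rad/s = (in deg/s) 1353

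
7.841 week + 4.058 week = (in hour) 1999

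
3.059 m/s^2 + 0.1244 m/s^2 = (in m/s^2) 3.183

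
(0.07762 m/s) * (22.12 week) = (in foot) 3.407e+06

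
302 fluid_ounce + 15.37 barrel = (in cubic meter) 2.453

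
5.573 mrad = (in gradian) 0.3548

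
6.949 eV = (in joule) 1.113e-18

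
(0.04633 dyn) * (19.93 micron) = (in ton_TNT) 2.207e-21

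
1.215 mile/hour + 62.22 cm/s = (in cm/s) 116.5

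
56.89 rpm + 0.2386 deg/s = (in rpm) 56.93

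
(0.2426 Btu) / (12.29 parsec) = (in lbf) 1.517e-16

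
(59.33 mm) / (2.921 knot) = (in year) 1.252e-09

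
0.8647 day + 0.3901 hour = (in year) 0.002414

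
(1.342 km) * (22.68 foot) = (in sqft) 9.986e+04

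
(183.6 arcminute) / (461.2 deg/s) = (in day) 7.679e-08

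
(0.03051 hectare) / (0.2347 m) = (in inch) 5.118e+04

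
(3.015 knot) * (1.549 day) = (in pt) 5.884e+08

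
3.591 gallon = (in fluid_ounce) 459.6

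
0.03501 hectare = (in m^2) 350.1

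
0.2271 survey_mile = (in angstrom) 3.655e+12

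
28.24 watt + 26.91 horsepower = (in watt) 2.01e+04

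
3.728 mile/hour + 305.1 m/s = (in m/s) 306.8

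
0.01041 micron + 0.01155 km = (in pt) 3.274e+04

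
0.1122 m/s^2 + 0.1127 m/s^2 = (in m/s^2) 0.2249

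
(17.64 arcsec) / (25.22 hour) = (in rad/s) 9.419e-10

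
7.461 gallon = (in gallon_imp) 6.213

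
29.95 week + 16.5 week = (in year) 0.8908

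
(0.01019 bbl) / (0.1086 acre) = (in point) 0.01045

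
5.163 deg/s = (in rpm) 0.8605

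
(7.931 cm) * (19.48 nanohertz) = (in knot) 3.003e-09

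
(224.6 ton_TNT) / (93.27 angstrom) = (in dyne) 1.008e+25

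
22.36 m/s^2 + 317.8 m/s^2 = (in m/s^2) 340.2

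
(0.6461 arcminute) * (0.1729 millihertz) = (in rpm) 3.103e-07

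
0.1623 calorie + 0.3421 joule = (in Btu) 0.0009679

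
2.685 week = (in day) 18.8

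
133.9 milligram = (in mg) 133.9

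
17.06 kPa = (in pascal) 1.706e+04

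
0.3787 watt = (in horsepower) 0.0005078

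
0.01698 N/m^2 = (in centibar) 1.698e-05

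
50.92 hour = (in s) 1.833e+05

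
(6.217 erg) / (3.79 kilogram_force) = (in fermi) 1.673e+07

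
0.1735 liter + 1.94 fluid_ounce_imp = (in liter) 0.2286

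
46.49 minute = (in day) 0.03228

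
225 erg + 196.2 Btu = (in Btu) 196.2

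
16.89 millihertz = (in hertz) 0.01689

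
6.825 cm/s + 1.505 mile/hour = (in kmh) 2.668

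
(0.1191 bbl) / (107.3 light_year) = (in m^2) 1.865e-20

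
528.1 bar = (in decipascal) 5.281e+08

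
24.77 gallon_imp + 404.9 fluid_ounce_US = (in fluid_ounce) 4213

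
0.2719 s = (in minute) 0.004532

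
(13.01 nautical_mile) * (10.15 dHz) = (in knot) 4.754e+04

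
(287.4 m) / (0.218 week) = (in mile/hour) 0.004876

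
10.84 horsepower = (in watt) 8083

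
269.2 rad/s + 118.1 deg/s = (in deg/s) 1.554e+04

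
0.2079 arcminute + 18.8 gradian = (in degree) 16.92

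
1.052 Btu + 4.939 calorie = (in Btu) 1.072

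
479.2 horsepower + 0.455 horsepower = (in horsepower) 479.7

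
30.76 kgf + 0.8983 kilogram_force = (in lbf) 69.79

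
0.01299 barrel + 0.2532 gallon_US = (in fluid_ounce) 102.2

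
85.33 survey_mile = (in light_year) 1.452e-11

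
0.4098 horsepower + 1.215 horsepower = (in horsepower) 1.625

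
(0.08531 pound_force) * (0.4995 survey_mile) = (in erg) 3.051e+09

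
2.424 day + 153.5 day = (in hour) 3742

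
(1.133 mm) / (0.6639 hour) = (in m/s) 4.741e-07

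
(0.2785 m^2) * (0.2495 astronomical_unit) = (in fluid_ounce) 3.515e+14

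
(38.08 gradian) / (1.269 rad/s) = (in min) 0.007856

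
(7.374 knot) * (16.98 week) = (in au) 0.0002604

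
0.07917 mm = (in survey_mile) 4.919e-08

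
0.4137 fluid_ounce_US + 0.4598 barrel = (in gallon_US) 19.31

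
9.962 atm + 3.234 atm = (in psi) 193.9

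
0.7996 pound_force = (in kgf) 0.3627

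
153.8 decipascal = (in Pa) 15.38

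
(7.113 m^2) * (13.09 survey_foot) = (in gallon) 7497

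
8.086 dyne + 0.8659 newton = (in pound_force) 0.1947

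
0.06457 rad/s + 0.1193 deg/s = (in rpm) 0.6365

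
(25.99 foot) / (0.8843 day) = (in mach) 3.045e-07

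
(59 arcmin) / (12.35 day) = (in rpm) 1.536e-07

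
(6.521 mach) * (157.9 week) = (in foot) 6.957e+11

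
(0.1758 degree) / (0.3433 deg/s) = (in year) 1.624e-08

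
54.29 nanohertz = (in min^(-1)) 3.257e-06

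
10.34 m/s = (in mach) 0.03037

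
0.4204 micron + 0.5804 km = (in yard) 634.7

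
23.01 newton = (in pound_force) 5.173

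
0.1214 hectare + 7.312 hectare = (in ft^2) 8.001e+05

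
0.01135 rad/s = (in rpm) 0.1084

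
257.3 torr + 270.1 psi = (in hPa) 1.897e+04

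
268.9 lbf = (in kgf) 122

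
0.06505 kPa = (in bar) 0.0006505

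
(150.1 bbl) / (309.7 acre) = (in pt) 0.05397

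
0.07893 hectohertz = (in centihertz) 789.3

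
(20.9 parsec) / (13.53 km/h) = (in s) 1.716e+17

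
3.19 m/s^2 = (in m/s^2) 3.19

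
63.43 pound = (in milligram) 2.877e+07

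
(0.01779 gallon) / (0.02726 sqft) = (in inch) 1.047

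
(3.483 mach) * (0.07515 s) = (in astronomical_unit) 5.958e-10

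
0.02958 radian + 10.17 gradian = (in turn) 0.03013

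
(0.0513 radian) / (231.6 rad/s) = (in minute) 3.692e-06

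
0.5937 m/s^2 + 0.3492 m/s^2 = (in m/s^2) 0.9429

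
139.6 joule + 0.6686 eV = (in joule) 139.6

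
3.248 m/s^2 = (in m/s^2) 3.248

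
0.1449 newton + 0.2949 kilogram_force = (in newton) 3.037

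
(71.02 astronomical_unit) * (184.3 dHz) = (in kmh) 7.049e+14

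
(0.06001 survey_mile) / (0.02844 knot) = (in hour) 1.834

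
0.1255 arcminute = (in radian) 3.651e-05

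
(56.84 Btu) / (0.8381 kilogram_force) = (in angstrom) 7.296e+13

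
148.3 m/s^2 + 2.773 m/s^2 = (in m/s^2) 151.1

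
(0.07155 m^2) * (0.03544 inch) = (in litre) 0.06441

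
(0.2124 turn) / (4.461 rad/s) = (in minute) 0.004986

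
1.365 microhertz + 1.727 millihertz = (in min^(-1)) 0.1037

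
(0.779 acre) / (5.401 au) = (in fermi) 3.902e+06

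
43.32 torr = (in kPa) 5.776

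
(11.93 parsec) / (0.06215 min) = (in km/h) 3.554e+17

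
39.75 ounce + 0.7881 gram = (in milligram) 1.128e+06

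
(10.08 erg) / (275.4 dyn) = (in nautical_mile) 1.976e-07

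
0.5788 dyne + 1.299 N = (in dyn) 1.299e+05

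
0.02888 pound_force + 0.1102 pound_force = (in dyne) 6.187e+04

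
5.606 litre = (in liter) 5.606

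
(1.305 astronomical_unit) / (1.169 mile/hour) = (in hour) 1.038e+08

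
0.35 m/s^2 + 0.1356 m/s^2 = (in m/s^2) 0.4856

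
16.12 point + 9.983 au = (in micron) 1.493e+18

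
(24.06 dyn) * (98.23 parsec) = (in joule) 7.293e+14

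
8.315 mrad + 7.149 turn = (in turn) 7.15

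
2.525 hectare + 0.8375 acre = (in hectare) 2.864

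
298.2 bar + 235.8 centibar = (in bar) 300.6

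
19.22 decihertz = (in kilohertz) 0.001922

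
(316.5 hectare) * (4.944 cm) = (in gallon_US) 4.134e+07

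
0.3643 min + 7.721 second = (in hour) 0.008216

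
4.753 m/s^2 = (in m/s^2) 4.753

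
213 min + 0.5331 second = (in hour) 3.55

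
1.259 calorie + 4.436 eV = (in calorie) 1.259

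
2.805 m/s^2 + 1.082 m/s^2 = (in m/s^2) 3.887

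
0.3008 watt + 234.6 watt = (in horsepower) 0.315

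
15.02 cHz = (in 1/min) 9.012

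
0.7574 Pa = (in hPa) 0.007574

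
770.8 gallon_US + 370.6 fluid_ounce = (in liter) 2929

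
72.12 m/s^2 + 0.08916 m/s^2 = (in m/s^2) 72.21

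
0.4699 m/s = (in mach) 0.00138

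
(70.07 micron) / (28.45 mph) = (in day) 6.377e-11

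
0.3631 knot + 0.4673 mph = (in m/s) 0.3957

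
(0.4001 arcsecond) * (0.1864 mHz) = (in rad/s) 3.616e-10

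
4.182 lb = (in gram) 1897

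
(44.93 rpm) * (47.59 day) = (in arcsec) 3.99e+12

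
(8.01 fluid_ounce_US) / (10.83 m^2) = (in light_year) 2.312e-21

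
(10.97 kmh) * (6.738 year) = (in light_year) 6.844e-08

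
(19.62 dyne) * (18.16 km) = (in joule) 3.563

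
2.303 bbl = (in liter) 366.1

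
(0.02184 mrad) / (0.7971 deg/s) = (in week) 2.596e-09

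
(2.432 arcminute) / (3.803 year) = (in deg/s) 3.38e-10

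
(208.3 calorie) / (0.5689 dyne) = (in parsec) 4.965e-09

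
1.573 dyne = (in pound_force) 3.536e-06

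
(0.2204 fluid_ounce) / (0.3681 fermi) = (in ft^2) 1.906e+11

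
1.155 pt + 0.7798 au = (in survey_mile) 7.249e+07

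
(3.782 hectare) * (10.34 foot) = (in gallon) 3.149e+07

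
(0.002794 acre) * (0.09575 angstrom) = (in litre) 1.083e-07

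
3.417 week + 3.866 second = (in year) 0.06553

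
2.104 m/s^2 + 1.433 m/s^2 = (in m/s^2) 3.537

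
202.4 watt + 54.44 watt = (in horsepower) 0.3444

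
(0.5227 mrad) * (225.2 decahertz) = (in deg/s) 67.44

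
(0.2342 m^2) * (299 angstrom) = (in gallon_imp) 1.54e-06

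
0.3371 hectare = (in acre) 0.833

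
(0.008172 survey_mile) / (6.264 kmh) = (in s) 7.558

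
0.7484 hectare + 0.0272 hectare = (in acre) 1.917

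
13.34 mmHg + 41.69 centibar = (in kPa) 43.47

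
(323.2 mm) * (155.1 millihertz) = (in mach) 0.0001472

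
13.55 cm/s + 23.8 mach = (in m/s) 8104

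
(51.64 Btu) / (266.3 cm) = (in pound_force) 4599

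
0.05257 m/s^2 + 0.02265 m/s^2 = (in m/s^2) 0.07522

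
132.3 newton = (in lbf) 29.74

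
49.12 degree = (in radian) 0.8573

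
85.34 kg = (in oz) 3010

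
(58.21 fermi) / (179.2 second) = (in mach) 9.54e-19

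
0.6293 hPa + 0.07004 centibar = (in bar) 0.00133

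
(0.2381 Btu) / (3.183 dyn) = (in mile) 4904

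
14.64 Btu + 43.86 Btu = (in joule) 6.172e+04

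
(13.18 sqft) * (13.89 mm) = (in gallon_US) 4.493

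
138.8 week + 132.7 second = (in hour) 2.332e+04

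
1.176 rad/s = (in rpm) 11.23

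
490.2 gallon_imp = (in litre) 2228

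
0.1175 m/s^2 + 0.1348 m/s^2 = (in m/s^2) 0.2523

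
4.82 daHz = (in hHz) 0.482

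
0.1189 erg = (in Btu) 1.127e-11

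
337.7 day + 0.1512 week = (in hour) 8130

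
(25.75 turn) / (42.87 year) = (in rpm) 1.143e-06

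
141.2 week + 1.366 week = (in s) 8.622e+07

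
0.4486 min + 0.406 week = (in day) 2.842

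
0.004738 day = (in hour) 0.1137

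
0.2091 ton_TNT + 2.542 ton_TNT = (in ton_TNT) 2.751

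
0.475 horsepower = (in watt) 354.2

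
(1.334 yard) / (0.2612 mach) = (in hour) 3.81e-06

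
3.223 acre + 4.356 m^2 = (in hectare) 1.305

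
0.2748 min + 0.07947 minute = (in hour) 0.005905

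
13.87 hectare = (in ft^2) 1.493e+06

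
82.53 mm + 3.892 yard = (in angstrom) 3.641e+10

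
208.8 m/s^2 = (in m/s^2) 208.8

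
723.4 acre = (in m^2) 2.927e+06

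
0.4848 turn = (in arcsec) 6.283e+05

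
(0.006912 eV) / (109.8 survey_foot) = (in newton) 3.309e-23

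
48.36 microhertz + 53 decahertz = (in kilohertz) 0.53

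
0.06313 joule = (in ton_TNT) 1.509e-11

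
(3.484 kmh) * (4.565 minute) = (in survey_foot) 869.7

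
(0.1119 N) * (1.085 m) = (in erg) 1.214e+06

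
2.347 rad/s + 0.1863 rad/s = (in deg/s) 145.1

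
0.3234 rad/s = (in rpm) 3.088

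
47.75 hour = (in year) 0.005451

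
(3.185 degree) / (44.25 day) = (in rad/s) 1.454e-08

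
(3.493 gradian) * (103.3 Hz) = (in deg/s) 324.7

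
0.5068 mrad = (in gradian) 0.03226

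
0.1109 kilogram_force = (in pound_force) 0.2445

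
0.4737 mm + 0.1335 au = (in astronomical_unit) 0.1335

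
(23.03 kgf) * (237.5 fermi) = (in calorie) 1.282e-11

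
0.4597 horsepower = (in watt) 342.8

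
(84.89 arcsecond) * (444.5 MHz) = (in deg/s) 1.048e+07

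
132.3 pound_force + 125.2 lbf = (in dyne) 1.145e+08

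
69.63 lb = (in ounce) 1114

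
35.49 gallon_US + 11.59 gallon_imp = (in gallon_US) 49.41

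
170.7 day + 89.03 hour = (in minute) 2.511e+05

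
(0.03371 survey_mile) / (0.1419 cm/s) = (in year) 0.001212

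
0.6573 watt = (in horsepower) 0.0008815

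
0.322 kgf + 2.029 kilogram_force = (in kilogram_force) 2.351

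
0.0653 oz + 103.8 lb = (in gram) 4.708e+04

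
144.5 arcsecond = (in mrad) 0.7006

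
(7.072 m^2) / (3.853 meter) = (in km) 0.001835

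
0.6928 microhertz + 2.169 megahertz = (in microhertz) 2.169e+12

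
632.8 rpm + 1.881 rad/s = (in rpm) 650.8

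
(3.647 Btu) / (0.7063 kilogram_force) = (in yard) 607.5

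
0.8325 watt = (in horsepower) 0.001116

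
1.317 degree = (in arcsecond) 4741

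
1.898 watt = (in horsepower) 0.002545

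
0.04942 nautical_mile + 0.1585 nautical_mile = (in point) 1.092e+06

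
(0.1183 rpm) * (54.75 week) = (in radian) 4.102e+05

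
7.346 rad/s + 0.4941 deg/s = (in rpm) 70.23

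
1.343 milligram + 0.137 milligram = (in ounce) 5.221e-05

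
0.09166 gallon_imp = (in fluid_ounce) 14.09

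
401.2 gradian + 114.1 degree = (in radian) 8.293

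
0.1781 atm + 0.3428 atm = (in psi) 7.655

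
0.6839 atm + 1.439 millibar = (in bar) 0.6944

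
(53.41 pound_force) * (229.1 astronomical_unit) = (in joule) 8.143e+15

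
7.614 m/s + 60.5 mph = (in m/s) 34.66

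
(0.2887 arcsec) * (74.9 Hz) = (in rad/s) 0.0001048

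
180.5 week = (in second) 1.092e+08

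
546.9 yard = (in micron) 5.001e+08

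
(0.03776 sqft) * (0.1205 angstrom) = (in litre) 4.227e-11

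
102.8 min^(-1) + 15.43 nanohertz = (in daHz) 0.1713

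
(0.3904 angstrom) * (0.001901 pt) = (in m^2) 2.618e-17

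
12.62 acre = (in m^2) 5.107e+04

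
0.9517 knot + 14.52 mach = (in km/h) 1.78e+04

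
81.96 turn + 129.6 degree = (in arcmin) 1.778e+06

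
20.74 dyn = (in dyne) 20.74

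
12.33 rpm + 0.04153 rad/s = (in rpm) 12.73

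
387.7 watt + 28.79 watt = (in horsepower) 0.5585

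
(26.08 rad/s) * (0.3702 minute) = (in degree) 3.319e+04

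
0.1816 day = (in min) 261.5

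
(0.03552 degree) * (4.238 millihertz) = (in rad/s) 2.627e-06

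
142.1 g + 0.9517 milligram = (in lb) 0.3133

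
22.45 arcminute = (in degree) 0.3742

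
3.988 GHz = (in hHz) 3.988e+07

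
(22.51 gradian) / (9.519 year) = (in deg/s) 6.749e-08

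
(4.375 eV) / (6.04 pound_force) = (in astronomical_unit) 1.744e-31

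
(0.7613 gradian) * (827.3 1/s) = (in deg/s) 566.8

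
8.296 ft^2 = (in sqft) 8.296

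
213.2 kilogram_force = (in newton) 2091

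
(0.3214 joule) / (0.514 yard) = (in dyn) 6.838e+04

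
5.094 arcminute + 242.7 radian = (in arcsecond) 5.006e+07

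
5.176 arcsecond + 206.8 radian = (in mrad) 2.068e+05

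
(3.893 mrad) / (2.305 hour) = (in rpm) 4.48e-06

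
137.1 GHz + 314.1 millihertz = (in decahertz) 1.371e+10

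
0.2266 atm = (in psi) 3.33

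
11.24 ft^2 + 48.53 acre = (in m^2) 1.964e+05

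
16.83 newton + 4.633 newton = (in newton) 21.46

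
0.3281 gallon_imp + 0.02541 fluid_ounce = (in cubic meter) 0.001492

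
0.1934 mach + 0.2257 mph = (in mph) 147.5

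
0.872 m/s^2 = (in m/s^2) 0.872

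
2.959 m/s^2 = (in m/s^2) 2.959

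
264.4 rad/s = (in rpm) 2525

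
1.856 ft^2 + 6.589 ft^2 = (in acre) 0.0001939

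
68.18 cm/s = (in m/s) 0.6818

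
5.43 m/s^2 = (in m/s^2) 5.43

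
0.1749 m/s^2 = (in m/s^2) 0.1749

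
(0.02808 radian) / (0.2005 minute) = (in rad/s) 0.002334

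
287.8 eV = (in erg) 4.611e-10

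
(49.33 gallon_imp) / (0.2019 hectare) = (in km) 1.111e-07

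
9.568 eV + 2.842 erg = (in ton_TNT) 6.793e-17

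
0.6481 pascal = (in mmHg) 0.004861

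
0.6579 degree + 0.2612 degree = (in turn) 0.002553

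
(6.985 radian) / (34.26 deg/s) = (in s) 11.68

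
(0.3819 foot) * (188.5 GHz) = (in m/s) 2.194e+10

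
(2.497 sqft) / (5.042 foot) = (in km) 0.0001509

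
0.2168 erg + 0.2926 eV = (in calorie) 5.182e-09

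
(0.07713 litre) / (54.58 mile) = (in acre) 2.17e-13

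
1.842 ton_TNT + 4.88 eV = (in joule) 7.707e+09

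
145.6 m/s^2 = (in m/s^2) 145.6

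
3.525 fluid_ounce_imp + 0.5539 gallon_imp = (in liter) 2.618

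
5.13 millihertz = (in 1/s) 0.00513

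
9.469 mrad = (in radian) 0.009469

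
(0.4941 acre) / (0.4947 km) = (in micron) 4.042e+06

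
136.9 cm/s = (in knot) 2.661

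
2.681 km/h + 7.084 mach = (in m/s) 2413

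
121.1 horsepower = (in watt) 9.03e+04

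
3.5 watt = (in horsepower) 0.004694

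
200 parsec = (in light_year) 652.3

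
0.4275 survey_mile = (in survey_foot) 2257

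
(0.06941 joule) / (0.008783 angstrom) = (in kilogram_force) 8.059e+09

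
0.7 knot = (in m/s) 0.3601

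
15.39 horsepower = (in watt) 1.148e+04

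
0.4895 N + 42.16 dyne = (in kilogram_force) 0.04996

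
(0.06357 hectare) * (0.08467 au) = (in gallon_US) 2.127e+15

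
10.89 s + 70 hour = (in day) 2.917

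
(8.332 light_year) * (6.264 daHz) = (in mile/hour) 1.105e+19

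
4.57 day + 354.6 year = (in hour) 3.106e+06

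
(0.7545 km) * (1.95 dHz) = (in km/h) 529.7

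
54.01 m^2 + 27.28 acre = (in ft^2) 1.189e+06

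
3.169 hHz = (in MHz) 0.0003169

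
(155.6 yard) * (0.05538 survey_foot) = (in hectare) 0.0002402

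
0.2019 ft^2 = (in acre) 4.635e-06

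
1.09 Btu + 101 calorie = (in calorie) 375.9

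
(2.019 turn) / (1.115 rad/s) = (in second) 11.38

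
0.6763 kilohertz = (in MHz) 0.0006763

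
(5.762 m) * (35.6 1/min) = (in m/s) 3.419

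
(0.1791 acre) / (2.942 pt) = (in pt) 1.98e+09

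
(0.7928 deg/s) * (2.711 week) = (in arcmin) 7.799e+07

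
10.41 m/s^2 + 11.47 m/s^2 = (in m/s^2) 21.88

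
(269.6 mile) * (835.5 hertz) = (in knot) 7.047e+08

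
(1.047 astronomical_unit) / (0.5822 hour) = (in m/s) 7.473e+07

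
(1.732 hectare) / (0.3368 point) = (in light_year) 1.541e-08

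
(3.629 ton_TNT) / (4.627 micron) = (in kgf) 3.346e+14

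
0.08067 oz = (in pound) 0.005042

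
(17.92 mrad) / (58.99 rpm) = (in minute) 4.835e-05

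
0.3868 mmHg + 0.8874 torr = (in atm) 0.001677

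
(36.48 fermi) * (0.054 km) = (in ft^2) 2.12e-11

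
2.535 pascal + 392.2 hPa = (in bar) 0.3922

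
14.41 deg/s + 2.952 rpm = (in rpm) 5.354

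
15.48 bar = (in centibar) 1548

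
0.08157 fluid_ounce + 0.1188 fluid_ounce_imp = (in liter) 0.005788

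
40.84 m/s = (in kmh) 147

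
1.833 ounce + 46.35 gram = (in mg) 9.831e+04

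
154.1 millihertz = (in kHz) 0.0001541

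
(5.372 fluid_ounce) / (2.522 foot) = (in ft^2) 0.002225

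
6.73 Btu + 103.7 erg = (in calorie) 1697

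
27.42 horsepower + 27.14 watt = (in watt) 2.047e+04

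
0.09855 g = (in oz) 0.003476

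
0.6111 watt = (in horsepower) 0.0008195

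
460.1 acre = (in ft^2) 2.004e+07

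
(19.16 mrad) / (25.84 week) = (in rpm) 1.171e-08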